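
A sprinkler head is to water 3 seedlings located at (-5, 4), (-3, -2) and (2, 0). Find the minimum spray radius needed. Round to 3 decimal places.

Call the three points A, B, C in the order given.
Side lengths²: AB² = 40, AC² = 65, BC² = 29.
Since AC² = 65 < 40 + 29 = 69, the triangle is acute, so the smallest enclosing circle is the circumcircle.
Circumcentre = (-55/34, 61/34), r² = 9425/578.
r = √(9425/578) ≈ 4.038.

4.038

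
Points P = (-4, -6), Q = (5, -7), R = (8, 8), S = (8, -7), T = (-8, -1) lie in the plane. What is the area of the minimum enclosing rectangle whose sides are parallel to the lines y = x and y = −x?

286

In coordinates u = x + y, v = x − y the rectangle is axis-aligned; the map (x,y)→(u,v) scales areas by 2.
u-values: -10, -2, 16, 1, -9; range = 16 − (-10) = 26.
v-values: 2, 12, 0, 15, -7; range = 15 − (-7) = 22.
Area = (26 × 22) / 2 = 286.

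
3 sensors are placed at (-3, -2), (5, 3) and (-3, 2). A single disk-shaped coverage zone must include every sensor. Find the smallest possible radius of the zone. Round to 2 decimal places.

4.72

Call the three points A, B, C in the order given.
Side lengths²: AB² = 89, AC² = 16, BC² = 65.
Since AB² = 89 ≥ 65 + 16 = 81, the angle opposite AB is not acute, so the smallest enclosing circle has AB as diameter.
Centre = midpoint of AB = (1, 0.5), r² = 89/4 = 22.25.
r = √(22.25) ≈ 4.72.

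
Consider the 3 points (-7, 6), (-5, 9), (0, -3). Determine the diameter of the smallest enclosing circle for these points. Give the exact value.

13

Call the three points A, B, C in the order given.
Side lengths²: AB² = 13, AC² = 130, BC² = 169.
Since BC² = 169 ≥ 130 + 13 = 143, the angle opposite BC is not acute, so the smallest enclosing circle has BC as diameter.
Centre = midpoint of BC = (-2.5, 3), r² = 169/4 = 42.25.
Diameter = 2r = 2√(42.25) = 13.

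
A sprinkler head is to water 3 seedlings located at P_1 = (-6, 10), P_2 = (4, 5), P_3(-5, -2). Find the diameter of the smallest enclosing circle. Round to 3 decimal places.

Side lengths²: P_1P_2² = 125, P_1P_3² = 145, P_2P_3² = 130.
Since P_1P_3² = 145 < 130 + 125 = 255, the triangle is acute, so the smallest enclosing circle is the circumcircle.
Circumcentre = (-121/46, 195/46), r² = 47125/1058.
Diameter = 2r = 2√(47125/1058) ≈ 13.348.

13.348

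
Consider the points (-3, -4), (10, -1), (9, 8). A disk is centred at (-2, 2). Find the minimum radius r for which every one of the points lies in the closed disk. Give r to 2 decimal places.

12.53

The required radius is the distance from (-2, 2) to the farthest point.
Squared distances: 37, 153, 157.
Maximum is 157, attained at (9, 8).
r = √157 ≈ 12.53.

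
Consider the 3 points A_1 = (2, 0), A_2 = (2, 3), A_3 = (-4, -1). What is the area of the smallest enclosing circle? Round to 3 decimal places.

Side lengths²: A_1A_2² = 9, A_1A_3² = 37, A_2A_3² = 52.
Since A_2A_3² = 52 ≥ 37 + 9 = 46, the angle opposite A_2A_3 is not acute, so the smallest enclosing circle has A_2A_3 as diameter.
Centre = midpoint of A_2A_3 = (-1, 1), r² = 52/4 = 13.
Area = π·r² = π·13 ≈ 40.841.

40.841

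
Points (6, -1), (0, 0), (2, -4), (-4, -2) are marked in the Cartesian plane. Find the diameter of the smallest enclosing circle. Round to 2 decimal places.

10.05

The minimum enclosing circle of a finite set is fixed by two of the points (as a diameter) or three (as a circumcircle).
The farthest pair is (6, -1)–(-4, -2) with squared distance 101. The circle on this segment as diameter has centre (1, -1.5) and r² = 101/4 = 25.25.
Check (0, 0): distance² to centre = 3.25 ≤ 25.25, so it lies inside.
All remaining points lie in this disk, and no smaller disk contains both endpoints, so this is the minimum enclosing circle.
Diameter = 2r = 2√(25.25) ≈ 10.05.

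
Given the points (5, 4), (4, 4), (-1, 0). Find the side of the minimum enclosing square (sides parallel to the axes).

The bounding box has width 6 and height 4.
An axis-aligned square enclosing the set must have side ≥ max(width, height).
So the minimum side is max(6, 4) = 6.

6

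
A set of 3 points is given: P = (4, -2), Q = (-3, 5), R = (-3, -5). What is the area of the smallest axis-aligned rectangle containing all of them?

x ranges over [-3, 4], width 7.
y ranges over [-5, 5], height 10.
Area = 7 × 10 = 70.

70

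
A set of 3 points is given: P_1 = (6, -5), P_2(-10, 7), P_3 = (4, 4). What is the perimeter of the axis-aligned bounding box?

56

Width = max x − min x = 6 − (-10) = 16.
Height = max y − min y = 7 − (-5) = 12.
Perimeter = 2(16 + 12) = 56.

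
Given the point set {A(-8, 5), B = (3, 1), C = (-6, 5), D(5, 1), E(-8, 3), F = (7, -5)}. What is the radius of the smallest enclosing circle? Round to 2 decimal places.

A smallest enclosing disk is always determined by at most three of the input points on its boundary.
The farthest pair is A–F with squared distance 325. The circle on this segment as diameter has centre (-0.5, 0) and r² = 325/4 = 81.25.
Check B: distance² to centre = 13.25 ≤ 81.25, so it lies inside.
All remaining points lie in this disk, and no smaller disk contains both endpoints, so this is the minimum enclosing circle.
r = √(81.25) ≈ 9.01.

9.01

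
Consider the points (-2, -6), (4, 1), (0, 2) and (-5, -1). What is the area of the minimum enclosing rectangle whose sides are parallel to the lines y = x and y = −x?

In coordinates u = x + y, v = x − y the rectangle is axis-aligned; the map (x,y)→(u,v) scales areas by 2.
u-values: -8, 5, 2, -6; range = 5 − (-8) = 13.
v-values: 4, 3, -2, -4; range = 4 − (-4) = 8.
Area = (13 × 8) / 2 = 52.

52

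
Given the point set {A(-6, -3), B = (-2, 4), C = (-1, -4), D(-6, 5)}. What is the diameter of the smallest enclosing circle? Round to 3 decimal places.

10.296

The minimum enclosing circle of a finite set is fixed by two of the points (as a diameter) or three (as a circumcircle).
The farthest pair is C–D with squared distance 106. The circle on this segment as diameter has centre (-3.5, 0.5) and r² = 106/4 = 26.5.
Check A: distance² to centre = 18.5 ≤ 26.5, so it lies inside.
All remaining points lie in this disk, and no smaller disk contains both endpoints, so this is the minimum enclosing circle.
Diameter = 2r = 2√(26.5) ≈ 10.296.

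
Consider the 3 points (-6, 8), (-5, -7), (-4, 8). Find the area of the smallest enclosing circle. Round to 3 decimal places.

Call the three points A, B, C in the order given.
Side lengths²: AB² = 226, AC² = 4, BC² = 226.
Since BC² = 226 < 226 + 4 = 230, the triangle is acute, so the smallest enclosing circle is the circumcircle.
Circumcentre = (-5, 8/15), r² = 12769/225.
Area = π·r² = π·12769/225 ≈ 178.289.

178.289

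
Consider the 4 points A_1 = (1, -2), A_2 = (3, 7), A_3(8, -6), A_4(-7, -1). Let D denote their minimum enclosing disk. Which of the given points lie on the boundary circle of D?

By Welzl's lemma the MEC is supported by two points (diametrically opposite) or three points (on a circumcircle).
The minimum enclosing circle is determined by three boundary points: A_2, A_3, A_4.
Their circumcentre is (22/17, -19/17) with r² = 19885/289.
The farthest remaining point A_1 is at distance² 250/289 ≤ 19885/289.
The points at distance exactly r from the centre are A_2, A_3, A_4 — 3 points.

A_2, A_3, A_4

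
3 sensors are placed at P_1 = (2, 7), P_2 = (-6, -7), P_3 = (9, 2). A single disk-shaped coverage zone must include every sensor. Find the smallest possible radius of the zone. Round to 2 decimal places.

8.79

Side lengths²: P_1P_2² = 260, P_1P_3² = 74, P_2P_3² = 306.
Since P_2P_3² = 306 < 260 + 74 = 334, the triangle is acute, so the smallest enclosing circle is the circumcircle.
Circumcentre = (24/23, -40/23), r² = 40885/529.
r = √(40885/529) ≈ 8.79.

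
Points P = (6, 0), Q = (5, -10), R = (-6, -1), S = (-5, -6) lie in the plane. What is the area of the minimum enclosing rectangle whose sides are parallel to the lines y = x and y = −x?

In coordinates u = x + y, v = x − y the rectangle is axis-aligned; the map (x,y)→(u,v) scales areas by 2.
u-values: 6, -5, -7, -11; range = 6 − (-11) = 17.
v-values: 6, 15, -5, 1; range = 15 − (-5) = 20.
Area = (17 × 20) / 2 = 170.

170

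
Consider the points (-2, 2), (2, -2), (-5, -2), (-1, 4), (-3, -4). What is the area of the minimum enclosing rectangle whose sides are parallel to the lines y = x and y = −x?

45

In coordinates u = x + y, v = x − y the rectangle is axis-aligned; the map (x,y)→(u,v) scales areas by 2.
u-values: 0, 0, -7, 3, -7; range = 3 − (-7) = 10.
v-values: -4, 4, -3, -5, 1; range = 4 − (-5) = 9.
Area = (10 × 9) / 2 = 45.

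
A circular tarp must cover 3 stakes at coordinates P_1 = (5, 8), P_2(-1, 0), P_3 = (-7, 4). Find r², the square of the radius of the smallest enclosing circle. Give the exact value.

40

Side lengths²: P_1P_2² = 100, P_1P_3² = 160, P_2P_3² = 52.
Since P_1P_3² = 160 ≥ 100 + 52 = 152, the angle opposite P_1P_3 is not acute, so the smallest enclosing circle has P_1P_3 as diameter.
Centre = midpoint of P_1P_3 = (-1, 6), r² = 160/4 = 40.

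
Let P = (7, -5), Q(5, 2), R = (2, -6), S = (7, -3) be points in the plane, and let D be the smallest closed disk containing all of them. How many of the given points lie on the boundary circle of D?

By Welzl's lemma the MEC is supported by two points (diametrically opposite) or three points (on a circumcircle).
The minimum enclosing circle is determined by three boundary points: P, Q, R.
Their circumcentre is (283/74, -157/74) with r² = 50297/2738.
The farthest remaining point S is at distance² 29725/2738 ≤ 50297/2738.
The points at distance exactly r from the centre are P, Q, R — 3 points.

3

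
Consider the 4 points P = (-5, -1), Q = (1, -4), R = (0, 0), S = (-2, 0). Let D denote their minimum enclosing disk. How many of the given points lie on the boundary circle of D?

The minimum enclosing circle of a finite set is fixed by two of the points (as a diameter) or three (as a circumcircle).
The farthest pair is P–Q with squared distance 45. The circle on this segment as diameter has centre (-2, -2.5) and r² = 45/4 = 11.25.
Check R: distance² to centre = 10.25 ≤ 11.25, so it lies inside.
All remaining points lie in this disk, and no smaller disk contains both endpoints, so this is the minimum enclosing circle.
The points at distance exactly r from the centre are P, Q — 2 points.

2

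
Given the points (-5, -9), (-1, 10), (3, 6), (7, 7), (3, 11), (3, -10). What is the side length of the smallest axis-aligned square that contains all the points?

21

The bounding box has width 12 and height 21.
An axis-aligned square enclosing the set must have side ≥ max(width, height).
So the minimum side is max(12, 21) = 21.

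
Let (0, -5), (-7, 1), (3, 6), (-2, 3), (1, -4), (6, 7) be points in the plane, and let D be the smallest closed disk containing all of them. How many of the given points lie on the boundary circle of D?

The minimum enclosing circle of a finite set is fixed by two of the points (as a diameter) or three (as a circumcircle).
The minimum enclosing circle is determined by three boundary points: (0, -5), (-7, 1), (6, 7).
Their circumcentre is (0.25, 2.375) with r² = 54.453125.
The farthest remaining point (1, -4) is at distance² 41.203125 ≤ 54.453125.
The points at distance exactly r from the centre are (0, -5), (-7, 1), (6, 7) — 3 points.

3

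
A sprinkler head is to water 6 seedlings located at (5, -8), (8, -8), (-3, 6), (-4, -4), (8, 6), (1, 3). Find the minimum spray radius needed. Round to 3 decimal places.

The minimum enclosing circle of a finite set is fixed by two of the points (as a diameter) or three (as a circumcircle).
The farthest pair is (8, -8)–(-3, 6) with squared distance 317. The circle on this segment as diameter has centre (2.5, -1) and r² = 317/4 = 79.25.
Check (5, -8): distance² to centre = 55.25 ≤ 79.25, so it lies inside.
All remaining points lie in this disk, and no smaller disk contains both endpoints, so this is the minimum enclosing circle.
r = √(79.25) ≈ 8.902.

8.902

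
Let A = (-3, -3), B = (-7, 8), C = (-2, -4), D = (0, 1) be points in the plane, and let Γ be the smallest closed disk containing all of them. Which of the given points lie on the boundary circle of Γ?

B, C

The minimum enclosing circle of a finite set is fixed by two of the points (as a diameter) or three (as a circumcircle).
The farthest pair is B–C with squared distance 169. The circle on this segment as diameter has centre (-4.5, 2) and r² = 169/4 = 42.25.
Check A: distance² to centre = 27.25 ≤ 42.25, so it lies inside.
All remaining points lie in this disk, and no smaller disk contains both endpoints, so this is the minimum enclosing circle.
The points at distance exactly r from the centre are B, C — 2 points.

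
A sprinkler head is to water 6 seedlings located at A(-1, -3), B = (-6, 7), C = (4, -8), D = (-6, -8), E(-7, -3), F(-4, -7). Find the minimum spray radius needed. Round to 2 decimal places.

By Welzl's lemma the MEC is supported by two points (diametrically opposite) or three points (on a circumcircle).
The farthest pair is B–C with squared distance 325. The circle on this segment as diameter has centre (-1, -0.5) and r² = 325/4 = 81.25.
Check A: distance² to centre = 6.25 ≤ 81.25, so it lies inside.
All remaining points lie in this disk, and no smaller disk contains both endpoints, so this is the minimum enclosing circle.
r = √(81.25) ≈ 9.01.

9.01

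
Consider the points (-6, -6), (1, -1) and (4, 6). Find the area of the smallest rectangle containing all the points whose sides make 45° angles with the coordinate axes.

44

In coordinates u = x + y, v = x − y the rectangle is axis-aligned; the map (x,y)→(u,v) scales areas by 2.
u-values: -12, 0, 10; range = 10 − (-12) = 22.
v-values: 0, 2, -2; range = 2 − (-2) = 4.
Area = (22 × 4) / 2 = 44.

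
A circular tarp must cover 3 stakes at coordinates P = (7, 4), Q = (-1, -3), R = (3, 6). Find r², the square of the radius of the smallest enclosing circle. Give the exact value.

Side lengths²: PQ² = 113, PR² = 20, QR² = 97.
Since PQ² = 113 < 97 + 20 = 117, the triangle is acute, so the smallest enclosing circle is the circumcircle.
Circumcentre = (125/44, 15/22), r² = 54805/1936.

54805/1936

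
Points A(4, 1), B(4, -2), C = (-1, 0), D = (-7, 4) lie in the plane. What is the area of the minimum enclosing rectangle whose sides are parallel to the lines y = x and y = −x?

68

In coordinates u = x + y, v = x − y the rectangle is axis-aligned; the map (x,y)→(u,v) scales areas by 2.
u-values: 5, 2, -1, -3; range = 5 − (-3) = 8.
v-values: 3, 6, -1, -11; range = 6 − (-11) = 17.
Area = (8 × 17) / 2 = 68.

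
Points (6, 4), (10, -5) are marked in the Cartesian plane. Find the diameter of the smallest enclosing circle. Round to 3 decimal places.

The smallest circle enclosing two points has them as diameter endpoints.
Centre = midpoint = (8, -0.5); r² = |(6, 4)−(10, -5)|²/4 = 97/4 = 24.25.
Diameter = 2r = 2√(24.25) ≈ 9.849.

9.849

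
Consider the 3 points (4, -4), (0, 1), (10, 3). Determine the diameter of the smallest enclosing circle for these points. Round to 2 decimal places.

10.38

Call the three points A, B, C in the order given.
Side lengths²: AB² = 41, AC² = 85, BC² = 104.
Since BC² = 104 < 85 + 41 = 126, the triangle is acute, so the smallest enclosing circle is the circumcircle.
Circumcentre = (301/58, 61/58), r² = 45305/1682.
Diameter = 2r = 2√(45305/1682) ≈ 10.38.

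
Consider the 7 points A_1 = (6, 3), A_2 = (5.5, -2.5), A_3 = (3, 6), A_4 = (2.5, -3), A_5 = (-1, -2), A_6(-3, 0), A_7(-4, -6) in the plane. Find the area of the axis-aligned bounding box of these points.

x ranges over [-4, 6], width 10.
y ranges over [-6, 6], height 12.
Area = 10 × 12 = 120.

120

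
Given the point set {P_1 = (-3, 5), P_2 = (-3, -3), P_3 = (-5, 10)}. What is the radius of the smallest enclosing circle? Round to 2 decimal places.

Side lengths²: P_1P_2² = 64, P_1P_3² = 29, P_2P_3² = 173.
Since P_2P_3² = 173 ≥ 64 + 29 = 93, the angle opposite P_2P_3 is not acute, so the smallest enclosing circle has P_2P_3 as diameter.
Centre = midpoint of P_2P_3 = (-4, 3.5), r² = 173/4 = 43.25.
r = √(43.25) ≈ 6.58.

6.58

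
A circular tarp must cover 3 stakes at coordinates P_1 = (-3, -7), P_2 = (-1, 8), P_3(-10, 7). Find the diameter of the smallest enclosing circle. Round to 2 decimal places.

16.13

Side lengths²: P_1P_2² = 229, P_1P_3² = 245, P_2P_3² = 82.
Since P_1P_3² = 245 < 229 + 82 = 311, the triangle is acute, so the smallest enclosing circle is the circumcircle.
Circumcentre = (-181/38, 33/38), r² = 46945/722.
Diameter = 2r = 2√(46945/722) ≈ 16.13.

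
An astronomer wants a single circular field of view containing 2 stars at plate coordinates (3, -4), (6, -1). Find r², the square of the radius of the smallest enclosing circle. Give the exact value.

The smallest circle enclosing two points has them as diameter endpoints.
Centre = midpoint = (4.5, -2.5); r² = |(3, -4)−(6, -1)|²/4 = 18/4 = 4.5.

4.5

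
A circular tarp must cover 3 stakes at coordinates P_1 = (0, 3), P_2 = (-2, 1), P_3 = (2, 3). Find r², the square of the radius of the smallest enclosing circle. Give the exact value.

Side lengths²: P_1P_2² = 8, P_1P_3² = 4, P_2P_3² = 20.
Since P_2P_3² = 20 ≥ 8 + 4 = 12, the angle opposite P_2P_3 is not acute, so the smallest enclosing circle has P_2P_3 as diameter.
Centre = midpoint of P_2P_3 = (0, 2), r² = 20/4 = 5.

5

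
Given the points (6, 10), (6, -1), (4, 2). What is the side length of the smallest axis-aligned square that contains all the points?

The bounding box has width 2 and height 11.
An axis-aligned square enclosing the set must have side ≥ max(width, height).
So the minimum side is max(2, 11) = 11.

11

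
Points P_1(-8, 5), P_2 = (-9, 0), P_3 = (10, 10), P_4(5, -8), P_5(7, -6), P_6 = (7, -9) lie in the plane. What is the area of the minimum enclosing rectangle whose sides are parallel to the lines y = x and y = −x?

420.5

In coordinates u = x + y, v = x − y the rectangle is axis-aligned; the map (x,y)→(u,v) scales areas by 2.
u-values: -3, -9, 20, -3, 1, -2; range = 20 − (-9) = 29.
v-values: -13, -9, 0, 13, 13, 16; range = 16 − (-13) = 29.
Area = (29 × 29) / 2 = 420.5.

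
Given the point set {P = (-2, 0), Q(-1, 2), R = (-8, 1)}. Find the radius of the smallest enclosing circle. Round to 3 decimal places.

3.536

Side lengths²: PQ² = 5, PR² = 37, QR² = 50.
Since QR² = 50 ≥ 37 + 5 = 42, the angle opposite QR is not acute, so the smallest enclosing circle has QR as diameter.
Centre = midpoint of QR = (-4.5, 1.5), r² = 50/4 = 12.5.
r = √(12.5) ≈ 3.536.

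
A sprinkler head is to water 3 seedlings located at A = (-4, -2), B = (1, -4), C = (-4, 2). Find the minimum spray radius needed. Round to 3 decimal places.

Side lengths²: AB² = 29, AC² = 16, BC² = 61.
Since BC² = 61 ≥ 29 + 16 = 45, the angle opposite BC is not acute, so the smallest enclosing circle has BC as diameter.
Centre = midpoint of BC = (-1.5, -1), r² = 61/4 = 15.25.
r = √(15.25) ≈ 3.905.

3.905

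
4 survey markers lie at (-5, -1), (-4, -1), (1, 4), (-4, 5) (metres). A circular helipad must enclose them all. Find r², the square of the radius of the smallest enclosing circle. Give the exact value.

29341/1922

The minimum enclosing circle is determined by three boundary points: (-5, -1), (1, 4), (-4, 5).
Their circumcentre is (-129/62, 99/62) with r² = 29341/1922.
The farthest remaining point (-4, -1) is at distance² 20041/1922 ≤ 29341/1922.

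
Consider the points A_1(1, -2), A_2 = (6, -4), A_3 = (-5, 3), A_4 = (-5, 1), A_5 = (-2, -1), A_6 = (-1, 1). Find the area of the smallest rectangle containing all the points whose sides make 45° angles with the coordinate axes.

54

In coordinates u = x + y, v = x − y the rectangle is axis-aligned; the map (x,y)→(u,v) scales areas by 2.
u-values: -1, 2, -2, -4, -3, 0; range = 2 − (-4) = 6.
v-values: 3, 10, -8, -6, -1, -2; range = 10 − (-8) = 18.
Area = (6 × 18) / 2 = 54.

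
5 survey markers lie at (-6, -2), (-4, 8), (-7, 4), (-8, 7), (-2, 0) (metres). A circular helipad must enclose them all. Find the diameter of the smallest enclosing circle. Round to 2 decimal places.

10.20

By Welzl's lemma the MEC is supported by two points (diametrically opposite) or three points (on a circumcircle).
The farthest pair is (-6, -2)–(-4, 8) with squared distance 104. The circle on this segment as diameter has centre (-5, 3) and r² = 104/4 = 26.
Check (-7, 4): distance² to centre = 5 ≤ 26, so it lies inside.
All remaining points lie in this disk, and no smaller disk contains both endpoints, so this is the minimum enclosing circle.
Diameter = 2r = 2√26 ≈ 10.20.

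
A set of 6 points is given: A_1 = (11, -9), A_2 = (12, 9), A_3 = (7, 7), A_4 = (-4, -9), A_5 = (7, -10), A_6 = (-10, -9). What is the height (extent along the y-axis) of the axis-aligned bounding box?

19

max y = 9, min y = -10, so height = 19.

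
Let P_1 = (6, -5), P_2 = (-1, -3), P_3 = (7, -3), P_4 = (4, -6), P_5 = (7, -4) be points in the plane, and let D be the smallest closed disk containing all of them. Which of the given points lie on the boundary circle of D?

P_2, P_3, P_5

The minimum enclosing circle of a finite set is fixed by two of the points (as a diameter) or three (as a circumcircle).
The farthest pair is P_2–P_5 with squared distance 65. The circle on this segment as diameter has centre (3, -3.5) and r² = 65/4 = 16.25.
Check P_1: distance² to centre = 11.25 ≤ 16.25, so it lies inside.
All remaining points lie in this disk, and no smaller disk contains both endpoints, so this is the minimum enclosing circle.
The points at distance exactly r from the centre are P_2, P_3, P_5 — 3 points.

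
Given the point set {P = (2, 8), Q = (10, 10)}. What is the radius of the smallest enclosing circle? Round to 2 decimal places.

4.12

The smallest circle enclosing two points has them as diameter endpoints.
Centre = midpoint = (6, 9); r² = |PQ|²/4 = 68/4 = 17.
r = √17 ≈ 4.12.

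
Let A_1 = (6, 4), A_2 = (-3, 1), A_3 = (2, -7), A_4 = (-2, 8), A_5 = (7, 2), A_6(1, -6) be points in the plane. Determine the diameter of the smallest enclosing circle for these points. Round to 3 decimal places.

15.524

A smallest enclosing disk is always determined by at most three of the input points on its boundary.
The farthest pair is A_3–A_4 with squared distance 241. The circle on this segment as diameter has centre (0, 0.5) and r² = 241/4 = 60.25.
Check A_1: distance² to centre = 48.25 ≤ 60.25, so it lies inside.
All remaining points lie in this disk, and no smaller disk contains both endpoints, so this is the minimum enclosing circle.
Diameter = 2r = 2√(60.25) ≈ 15.524.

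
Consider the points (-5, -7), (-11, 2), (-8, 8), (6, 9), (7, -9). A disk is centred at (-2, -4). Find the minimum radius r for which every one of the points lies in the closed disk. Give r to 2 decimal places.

The required radius is the distance from (-2, -4) to the farthest point.
Squared distances: 18, 117, 180, 233, 106.
Maximum is 233, attained at (6, 9).
r = √233 ≈ 15.26.

15.26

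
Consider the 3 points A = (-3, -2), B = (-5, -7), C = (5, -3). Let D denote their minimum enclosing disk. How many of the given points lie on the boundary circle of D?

Side lengths²: AB² = 29, AC² = 65, BC² = 116.
Since BC² = 116 ≥ 65 + 29 = 94, the angle opposite BC is not acute, so the smallest enclosing circle has BC as diameter.
Centre = midpoint of BC = (0, -5), r² = 116/4 = 29.
The points at distance exactly r from the centre are B, C — 2 points.

2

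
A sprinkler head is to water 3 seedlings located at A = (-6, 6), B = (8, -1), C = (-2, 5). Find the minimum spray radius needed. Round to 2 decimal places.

Side lengths²: AB² = 245, AC² = 17, BC² = 136.
Since AB² = 245 ≥ 136 + 17 = 153, the angle opposite AB is not acute, so the smallest enclosing circle has AB as diameter.
Centre = midpoint of AB = (1, 2.5), r² = 245/4 = 61.25.
r = √(61.25) ≈ 7.83.

7.83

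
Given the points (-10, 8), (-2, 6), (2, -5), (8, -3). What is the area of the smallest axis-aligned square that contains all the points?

324

The bounding box has width 18 and height 13.
An axis-aligned square enclosing the set must have side ≥ max(width, height).
So the minimum side is max(18, 13) = 18.
Area = 18² = 324.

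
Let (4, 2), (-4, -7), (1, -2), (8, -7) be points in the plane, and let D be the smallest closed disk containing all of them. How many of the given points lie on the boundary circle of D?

The minimum enclosing circle of a finite set is fixed by two of the points (as a diameter) or three (as a circumcircle).
The minimum enclosing circle is determined by three boundary points: (4, 2), (-4, -7), (8, -7).
Their circumcentre is (2, -77/18) with r² = 14065/324.
The farthest remaining point (1, -2) is at distance² 2005/324 ≤ 14065/324.
The points at distance exactly r from the centre are (4, 2), (-4, -7), (8, -7) — 3 points.

3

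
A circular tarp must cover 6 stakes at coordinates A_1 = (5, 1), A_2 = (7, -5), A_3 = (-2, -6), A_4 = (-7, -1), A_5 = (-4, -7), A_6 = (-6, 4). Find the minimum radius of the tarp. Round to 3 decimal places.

The farthest pair is A_2–A_6 with squared distance 250. The circle on this segment as diameter has centre (0.5, -0.5) and r² = 250/4 = 62.5.
Check A_1: distance² to centre = 22.5 ≤ 62.5, so it lies inside.
All remaining points lie in this disk, and no smaller disk contains both endpoints, so this is the minimum enclosing circle.
r = √(62.5) ≈ 7.906.

7.906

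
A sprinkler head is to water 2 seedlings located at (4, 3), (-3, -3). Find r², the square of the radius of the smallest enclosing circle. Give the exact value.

21.25

The smallest circle enclosing two points has them as diameter endpoints.
Centre = midpoint = (0.5, 0); r² = |(4, 3)−(-3, -3)|²/4 = 85/4 = 21.25.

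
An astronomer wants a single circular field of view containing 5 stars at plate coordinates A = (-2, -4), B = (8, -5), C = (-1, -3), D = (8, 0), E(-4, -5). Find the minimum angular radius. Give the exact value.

The farthest pair is D–E with squared distance 169. The circle on this segment as diameter has centre (2, -2.5) and r² = 169/4 = 42.25.
Check A: distance² to centre = 18.25 ≤ 42.25, so it lies inside.
All remaining points lie in this disk, and no smaller disk contains both endpoints, so this is the minimum enclosing circle.
r = √(42.25) = 6.5.

6.5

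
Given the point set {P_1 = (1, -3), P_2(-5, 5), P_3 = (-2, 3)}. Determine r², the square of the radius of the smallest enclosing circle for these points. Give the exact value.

25

Side lengths²: P_1P_2² = 100, P_1P_3² = 45, P_2P_3² = 13.
Since P_1P_2² = 100 ≥ 45 + 13 = 58, the angle opposite P_1P_2 is not acute, so the smallest enclosing circle has P_1P_2 as diameter.
Centre = midpoint of P_1P_2 = (-2, 1), r² = 100/4 = 25.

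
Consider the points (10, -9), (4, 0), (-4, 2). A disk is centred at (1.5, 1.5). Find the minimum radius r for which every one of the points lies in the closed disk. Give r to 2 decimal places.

The required radius is the distance from (1.5, 1.5) to the farthest point.
Squared distances: 182.5, 8.5, 30.5.
Maximum is 182.5, attained at (10, -9).
r = √(182.5) ≈ 13.51.

13.51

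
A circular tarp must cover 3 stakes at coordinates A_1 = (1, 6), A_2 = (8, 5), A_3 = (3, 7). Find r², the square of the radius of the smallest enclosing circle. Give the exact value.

Side lengths²: A_1A_2² = 50, A_1A_3² = 5, A_2A_3² = 29.
Since A_1A_2² = 50 ≥ 29 + 5 = 34, the angle opposite A_1A_2 is not acute, so the smallest enclosing circle has A_1A_2 as diameter.
Centre = midpoint of A_1A_2 = (4.5, 5.5), r² = 50/4 = 12.5.

12.5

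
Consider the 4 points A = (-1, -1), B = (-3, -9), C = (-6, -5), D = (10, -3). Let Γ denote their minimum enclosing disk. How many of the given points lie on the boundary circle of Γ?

A smallest enclosing disk is always determined by at most three of the input points on its boundary.
The farthest pair is C–D with squared distance 260. The circle on this segment as diameter has centre (2, -4) and r² = 260/4 = 65.
Check A: distance² to centre = 18 ≤ 65, so it lies inside.
All remaining points lie in this disk, and no smaller disk contains both endpoints, so this is the minimum enclosing circle.
The points at distance exactly r from the centre are C, D — 2 points.

2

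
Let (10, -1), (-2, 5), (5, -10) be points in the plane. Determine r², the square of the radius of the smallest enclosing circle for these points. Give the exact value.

36305/529

Call the three points A, B, C in the order given.
Side lengths²: AB² = 180, AC² = 106, BC² = 274.
Since BC² = 274 < 180 + 106 = 286, the triangle is acute, so the smallest enclosing circle is the circumcircle.
Circumcentre = (42/23, -54/23), r² = 36305/529.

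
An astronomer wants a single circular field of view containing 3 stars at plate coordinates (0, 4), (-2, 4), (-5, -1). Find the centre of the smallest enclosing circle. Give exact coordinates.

Call the three points A, B, C in the order given.
Side lengths²: AB² = 4, AC² = 50, BC² = 34.
Since AC² = 50 ≥ 34 + 4 = 38, the angle opposite AC is not acute, so the smallest enclosing circle has AC as diameter.
Centre = midpoint of AC = (-2.5, 1.5), r² = 50/4 = 12.5.
Centre = (-2.5, 1.5).

(-2.5, 1.5)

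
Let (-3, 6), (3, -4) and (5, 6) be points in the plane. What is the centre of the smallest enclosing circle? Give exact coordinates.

(1, 1.6)

Call the three points A, B, C in the order given.
Side lengths²: AB² = 136, AC² = 64, BC² = 104.
Since AB² = 136 < 104 + 64 = 168, the triangle is acute, so the smallest enclosing circle is the circumcircle.
Circumcentre = (1, 1.6), r² = 35.36.
Centre = (1, 1.6).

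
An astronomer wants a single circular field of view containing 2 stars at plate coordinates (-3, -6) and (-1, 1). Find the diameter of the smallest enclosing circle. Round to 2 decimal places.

7.28

The smallest circle enclosing two points has them as diameter endpoints.
Centre = midpoint = (-2, -2.5); r² = |(-3, -6)−(-1, 1)|²/4 = 53/4 = 13.25.
Diameter = 2r = 2√(13.25) ≈ 7.28.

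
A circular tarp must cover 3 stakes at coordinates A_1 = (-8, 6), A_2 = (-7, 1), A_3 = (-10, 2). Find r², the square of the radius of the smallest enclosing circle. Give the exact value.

325/49

Side lengths²: A_1A_2² = 26, A_1A_3² = 20, A_2A_3² = 10.
Since A_1A_2² = 26 < 20 + 10 = 30, the triangle is acute, so the smallest enclosing circle is the circumcircle.
Circumcentre = (-55/7, 24/7), r² = 325/49.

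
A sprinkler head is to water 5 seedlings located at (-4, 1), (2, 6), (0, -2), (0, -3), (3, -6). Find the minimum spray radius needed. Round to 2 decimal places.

By Welzl's lemma the MEC is supported by two points (diametrically opposite) or three points (on a circumcircle).
The minimum enclosing circle is determined by three boundary points: (-4, 1), (2, 6), (3, -6).
Their circumcentre is (43/22, -1/22) with r² = 8845/242.
The farthest remaining point (0, -3) is at distance² 3037/242 ≤ 8845/242.
r = √(8845/242) ≈ 6.05.

6.05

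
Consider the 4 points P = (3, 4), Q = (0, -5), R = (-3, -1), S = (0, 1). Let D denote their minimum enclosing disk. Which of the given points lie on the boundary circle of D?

P, Q

By Welzl's lemma the MEC is supported by two points (diametrically opposite) or three points (on a circumcircle).
The farthest pair is P–Q with squared distance 90. The circle on this segment as diameter has centre (1.5, -0.5) and r² = 90/4 = 22.5.
Check R: distance² to centre = 20.5 ≤ 22.5, so it lies inside.
All remaining points lie in this disk, and no smaller disk contains both endpoints, so this is the minimum enclosing circle.
The points at distance exactly r from the centre are P, Q — 2 points.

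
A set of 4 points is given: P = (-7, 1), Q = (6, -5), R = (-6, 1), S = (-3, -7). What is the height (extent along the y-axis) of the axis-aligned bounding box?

max y = 1, min y = -7, so height = 8.

8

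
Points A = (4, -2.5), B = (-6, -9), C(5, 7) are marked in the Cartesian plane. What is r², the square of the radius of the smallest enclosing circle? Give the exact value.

Side lengths²: AB² = 142.25, AC² = 91.25, BC² = 377.
Since BC² = 377 ≥ 142.25 + 91.25 = 233.5, the angle opposite BC is not acute, so the smallest enclosing circle has BC as diameter.
Centre = midpoint of BC = (-0.5, -1), r² = 377/4 = 94.25.

94.25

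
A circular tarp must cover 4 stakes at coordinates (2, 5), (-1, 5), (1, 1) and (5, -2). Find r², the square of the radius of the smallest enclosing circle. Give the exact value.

A smallest enclosing disk is always determined by at most three of the input points on its boundary.
The farthest pair is (-1, 5)–(5, -2) with squared distance 85. The circle on this segment as diameter has centre (2, 1.5) and r² = 85/4 = 21.25.
Check (2, 5): distance² to centre = 12.25 ≤ 21.25, so it lies inside.
All remaining points lie in this disk, and no smaller disk contains both endpoints, so this is the minimum enclosing circle.

21.25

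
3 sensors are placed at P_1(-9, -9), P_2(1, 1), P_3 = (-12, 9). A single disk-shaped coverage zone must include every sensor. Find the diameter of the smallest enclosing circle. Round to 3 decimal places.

18.758

Side lengths²: P_1P_2² = 200, P_1P_3² = 333, P_2P_3² = 233.
Since P_1P_3² = 333 < 233 + 200 = 433, the triangle is acute, so the smallest enclosing circle is the circumcircle.
Circumcentre = (-117/14, 5/14), r² = 8621/98.
Diameter = 2r = 2√(8621/98) ≈ 18.758.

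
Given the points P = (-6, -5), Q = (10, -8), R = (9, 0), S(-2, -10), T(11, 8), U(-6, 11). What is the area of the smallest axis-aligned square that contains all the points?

441

The bounding box has width 17 and height 21.
An axis-aligned square enclosing the set must have side ≥ max(width, height).
So the minimum side is max(17, 21) = 21.
Area = 21² = 441.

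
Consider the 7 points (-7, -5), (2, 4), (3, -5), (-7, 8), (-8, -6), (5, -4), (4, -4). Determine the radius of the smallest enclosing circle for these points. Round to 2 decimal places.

The minimum enclosing circle of a finite set is fixed by two of the points (as a diameter) or three (as a circumcircle).
The minimum enclosing circle is determined by three boundary points: (-7, 8), (-8, -6), (5, -4).
Their circumcentre is (-71/30, 19/30) with r² = 34081/450.
The farthest remaining point (4, -4) is at distance² 27901/450 ≤ 34081/450.
r = √(34081/450) ≈ 8.70.

8.70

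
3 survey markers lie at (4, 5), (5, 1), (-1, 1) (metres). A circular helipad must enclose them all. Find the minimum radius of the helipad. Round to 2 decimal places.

Call the three points A, B, C in the order given.
Side lengths²: AB² = 17, AC² = 41, BC² = 36.
Since AC² = 41 < 36 + 17 = 53, the triangle is acute, so the smallest enclosing circle is the circumcircle.
Circumcentre = (2, 2.375), r² = 10.890625.
r = √(10.890625) ≈ 3.30.

3.30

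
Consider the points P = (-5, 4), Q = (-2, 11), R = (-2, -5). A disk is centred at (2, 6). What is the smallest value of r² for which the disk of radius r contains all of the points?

137

The required radius is the distance from (2, 6) to the farthest point.
Squared distances: 53, 41, 137.
Maximum is 137, attained at R.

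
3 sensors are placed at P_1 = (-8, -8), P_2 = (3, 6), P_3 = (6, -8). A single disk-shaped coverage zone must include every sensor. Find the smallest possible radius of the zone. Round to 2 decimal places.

Side lengths²: P_1P_2² = 317, P_1P_3² = 196, P_2P_3² = 205.
Since P_1P_2² = 317 < 205 + 196 = 401, the triangle is acute, so the smallest enclosing circle is the circumcircle.
Circumcentre = (-1, -61/28), r² = 64985/784.
r = √(64985/784) ≈ 9.10.

9.10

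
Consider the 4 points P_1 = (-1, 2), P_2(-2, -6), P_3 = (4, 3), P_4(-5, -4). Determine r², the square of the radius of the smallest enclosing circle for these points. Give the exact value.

By Welzl's lemma the MEC is supported by two points (diametrically opposite) or three points (on a circumcircle).
The farthest pair is P_3–P_4 with squared distance 130. The circle on this segment as diameter has centre (-0.5, -0.5) and r² = 130/4 = 32.5.
Check P_1: distance² to centre = 6.5 ≤ 32.5, so it lies inside.
All remaining points lie in this disk, and no smaller disk contains both endpoints, so this is the minimum enclosing circle.

32.5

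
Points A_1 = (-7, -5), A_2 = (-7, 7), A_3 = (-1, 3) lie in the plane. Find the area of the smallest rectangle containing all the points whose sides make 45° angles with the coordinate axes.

84

In coordinates u = x + y, v = x − y the rectangle is axis-aligned; the map (x,y)→(u,v) scales areas by 2.
u-values: -12, 0, 2; range = 2 − (-12) = 14.
v-values: -2, -14, -4; range = -2 − (-14) = 12.
Area = (14 × 12) / 2 = 84.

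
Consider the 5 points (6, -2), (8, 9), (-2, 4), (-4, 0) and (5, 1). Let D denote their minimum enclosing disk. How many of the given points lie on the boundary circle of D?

A smallest enclosing disk is always determined by at most three of the input points on its boundary.
The minimum enclosing circle is determined by three boundary points: (6, -2), (8, 9), (-4, 0).
Their circumcentre is (79/38, 167/38) with r² = 40625/722.
The farthest remaining point (5, 1) is at distance² 14481/722 ≤ 40625/722.
The points at distance exactly r from the centre are (6, -2), (8, 9), (-4, 0) — 3 points.

3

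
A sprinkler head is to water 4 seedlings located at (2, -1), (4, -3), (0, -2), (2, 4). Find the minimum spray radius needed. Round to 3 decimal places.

The minimum enclosing circle of a finite set is fixed by two of the points (as a diameter) or three (as a circumcircle).
The minimum enclosing circle is determined by three boundary points: (4, -3), (0, -2), (2, 4).
Their circumcentre is (71/26, 11/26) with r² = 4505/338.
The farthest remaining point (2, -1) is at distance² 865/338 ≤ 4505/338.
r = √(4505/338) ≈ 3.651.

3.651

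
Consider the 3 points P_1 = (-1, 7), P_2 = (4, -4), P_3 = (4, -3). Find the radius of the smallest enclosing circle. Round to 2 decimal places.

Side lengths²: P_1P_2² = 146, P_1P_3² = 125, P_2P_3² = 1.
Since P_1P_2² = 146 ≥ 125 + 1 = 126, the angle opposite P_1P_2 is not acute, so the smallest enclosing circle has P_1P_2 as diameter.
Centre = midpoint of P_1P_2 = (1.5, 1.5), r² = 146/4 = 36.5.
r = √(36.5) ≈ 6.04.

6.04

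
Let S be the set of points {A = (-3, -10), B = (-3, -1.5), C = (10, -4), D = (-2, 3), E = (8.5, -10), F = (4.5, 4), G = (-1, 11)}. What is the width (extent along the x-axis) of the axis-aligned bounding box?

max x = 10, min x = -3, so width = 13.

13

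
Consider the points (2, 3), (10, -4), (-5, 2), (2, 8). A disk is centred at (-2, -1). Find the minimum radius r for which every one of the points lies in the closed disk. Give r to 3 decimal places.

The required radius is the distance from (-2, -1) to the farthest point.
Squared distances: 32, 153, 18, 97.
Maximum is 153, attained at (10, -4).
r = √153 ≈ 12.369.

12.369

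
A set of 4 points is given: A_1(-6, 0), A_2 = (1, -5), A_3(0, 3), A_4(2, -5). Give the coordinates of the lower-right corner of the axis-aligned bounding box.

(2, -5)

x-range [-6, 2], y-range [-5, 3].
The lower-right corner is (2, -5).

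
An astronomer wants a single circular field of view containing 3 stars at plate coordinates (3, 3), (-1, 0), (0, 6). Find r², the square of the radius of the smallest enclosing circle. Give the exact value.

925/98

Call the three points A, B, C in the order given.
Side lengths²: AB² = 25, AC² = 18, BC² = 37.
Since BC² = 37 < 25 + 18 = 43, the triangle is acute, so the smallest enclosing circle is the circumcircle.
Circumcentre = (-1/14, 41/14), r² = 925/98.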